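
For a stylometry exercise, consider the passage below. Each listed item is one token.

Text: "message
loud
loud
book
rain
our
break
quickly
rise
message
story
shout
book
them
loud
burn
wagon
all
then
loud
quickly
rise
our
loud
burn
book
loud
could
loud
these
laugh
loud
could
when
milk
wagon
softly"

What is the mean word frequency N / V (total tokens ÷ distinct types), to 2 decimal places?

1.76

N = 37 tokens, V = 21 types.
Mean frequency = N / V = 37 / 21 = 1.76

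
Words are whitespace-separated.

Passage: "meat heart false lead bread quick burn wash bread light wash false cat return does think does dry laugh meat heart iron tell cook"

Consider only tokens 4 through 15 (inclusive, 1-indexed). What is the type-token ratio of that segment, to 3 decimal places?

0.833

Segment tokens 4–15: lead, bread, quick, burn, wash, bread, light, wash, false, cat, return, does
Segment N = 12, segment V = 10.
TTR = 10 / 12 = 0.833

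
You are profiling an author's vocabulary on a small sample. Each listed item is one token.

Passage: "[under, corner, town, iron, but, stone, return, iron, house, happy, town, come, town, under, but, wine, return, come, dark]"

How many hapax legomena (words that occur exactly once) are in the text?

6

Frequencies: town:3, under:2, iron:2, but:2, return:2, come:2, corner:1, stone:1, house:1, happy:1, wine:1, dark:1
Hapax (freq=1): corner, dark, happy, house, stone, wine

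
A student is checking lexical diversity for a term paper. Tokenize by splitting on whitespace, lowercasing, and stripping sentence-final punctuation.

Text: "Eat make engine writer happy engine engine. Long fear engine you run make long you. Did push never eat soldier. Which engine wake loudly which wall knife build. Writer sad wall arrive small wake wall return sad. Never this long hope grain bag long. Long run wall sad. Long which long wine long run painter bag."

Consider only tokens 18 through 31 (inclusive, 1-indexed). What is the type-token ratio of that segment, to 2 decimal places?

0.86

Segment tokens 18–31: never, eat, soldier, which, engine, wake, loudly, which, wall, knife, build, writer, sad, wall
Segment N = 14, segment V = 12.
TTR = 12 / 14 = 0.86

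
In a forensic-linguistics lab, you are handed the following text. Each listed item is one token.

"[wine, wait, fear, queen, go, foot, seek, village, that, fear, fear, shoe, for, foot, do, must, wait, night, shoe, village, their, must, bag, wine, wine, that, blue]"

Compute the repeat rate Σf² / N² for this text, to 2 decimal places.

Frequencies: wine:3, fear:3, wait:2, foot:2, village:2, that:2, shoe:2, must:2, queen:1, go:1, seek:1, for:1, do:1, night:1, their:1, bag:1, blue:1
Σf² = 51; N² = 729
Repeat rate = 51 / 729 = 0.07

0.07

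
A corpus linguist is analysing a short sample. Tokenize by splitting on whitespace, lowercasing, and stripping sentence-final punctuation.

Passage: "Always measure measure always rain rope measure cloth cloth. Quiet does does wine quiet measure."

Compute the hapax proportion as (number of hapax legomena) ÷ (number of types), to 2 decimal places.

Frequencies: measure:4, always:2, cloth:2, quiet:2, does:2, rain:1, rope:1, wine:1
Hapax count = 3; type count = 8.
Ratio = 3 / 8 = 0.38

0.38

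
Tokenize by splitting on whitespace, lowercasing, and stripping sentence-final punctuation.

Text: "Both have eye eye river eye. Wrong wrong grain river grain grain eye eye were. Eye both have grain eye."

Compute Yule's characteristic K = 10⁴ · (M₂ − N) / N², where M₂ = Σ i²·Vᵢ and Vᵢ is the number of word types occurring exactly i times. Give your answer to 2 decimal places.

Frequencies: eye:7, grain:4, both:2, have:2, river:2, wrong:2, were:1
N = 20. Frequency spectrum: V_1=1, V_2=4, V_4=1, V_7=1
M₂ = 1²·1 + 2²·4 + 4²·1 + 7²·1 = 82
K = 10000 × (82 − 20) / 20² = 1550.00

1550.00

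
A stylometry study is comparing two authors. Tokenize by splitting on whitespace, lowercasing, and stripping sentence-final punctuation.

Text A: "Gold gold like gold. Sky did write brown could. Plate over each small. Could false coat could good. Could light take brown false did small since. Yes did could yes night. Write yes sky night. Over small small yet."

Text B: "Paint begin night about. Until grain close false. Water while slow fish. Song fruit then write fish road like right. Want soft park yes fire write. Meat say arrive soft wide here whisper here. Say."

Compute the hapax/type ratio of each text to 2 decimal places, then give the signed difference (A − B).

-0.38

A: hapax=9, V=20, ratio=0.45
B: hapax=25, V=30, ratio=0.83
Difference = 0.45 − 0.83 = -0.38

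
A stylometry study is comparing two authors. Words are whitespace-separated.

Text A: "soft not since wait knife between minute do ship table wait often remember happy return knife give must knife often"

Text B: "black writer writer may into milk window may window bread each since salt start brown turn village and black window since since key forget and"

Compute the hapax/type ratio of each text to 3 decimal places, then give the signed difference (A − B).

A: hapax=13, V=16, ratio=0.813
B: hapax=11, V=17, ratio=0.647
Difference = 0.813 − 0.647 = 0.166

0.166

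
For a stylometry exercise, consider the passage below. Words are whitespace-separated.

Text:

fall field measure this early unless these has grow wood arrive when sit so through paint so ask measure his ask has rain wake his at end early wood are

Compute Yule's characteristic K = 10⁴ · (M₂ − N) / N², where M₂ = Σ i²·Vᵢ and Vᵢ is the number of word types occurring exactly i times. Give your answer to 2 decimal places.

Frequencies: measure:2, early:2, has:2, wood:2, so:2, ask:2, his:2, fall:1, field:1, this:1, unless:1, these:1, grow:1, arrive:1, when:1, sit:1, through:1, paint:1, rain:1, wake:1, … (3 more, each freq 1)
N = 30. Frequency spectrum: V_1=16, V_2=7
M₂ = 1²·16 + 2²·7 = 44
K = 10000 × (44 − 30) / 30² = 155.56

155.56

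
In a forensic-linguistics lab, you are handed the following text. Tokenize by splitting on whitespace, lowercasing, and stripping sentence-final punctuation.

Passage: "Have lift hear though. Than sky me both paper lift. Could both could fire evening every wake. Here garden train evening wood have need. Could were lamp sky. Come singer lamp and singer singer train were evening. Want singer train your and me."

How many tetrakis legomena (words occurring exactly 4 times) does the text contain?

1

Frequencies: singer:4, could:3, evening:3, train:3, have:2, lift:2, sky:2, me:2, both:2, were:2, lamp:2, and:2, hear:1, though:1, than:1, paper:1, fire:1, every:1, wake:1, here:1, … (6 more, each freq 1)
Words with frequency 4: singer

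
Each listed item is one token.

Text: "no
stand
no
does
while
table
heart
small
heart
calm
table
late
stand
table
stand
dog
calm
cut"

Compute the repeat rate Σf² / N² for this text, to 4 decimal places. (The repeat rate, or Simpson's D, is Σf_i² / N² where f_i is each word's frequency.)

0.1111

Frequencies: stand:3, table:3, no:2, heart:2, calm:2, does:1, while:1, small:1, late:1, dog:1, cut:1
Σf² = 36; N² = 324
Repeat rate = 36 / 324 = 0.1111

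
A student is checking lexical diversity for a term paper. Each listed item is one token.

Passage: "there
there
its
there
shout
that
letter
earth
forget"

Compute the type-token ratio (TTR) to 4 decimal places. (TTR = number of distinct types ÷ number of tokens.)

N = 9 tokens, V = 7 types.
TTR = V / N = 7 / 9 = 0.7778

0.7778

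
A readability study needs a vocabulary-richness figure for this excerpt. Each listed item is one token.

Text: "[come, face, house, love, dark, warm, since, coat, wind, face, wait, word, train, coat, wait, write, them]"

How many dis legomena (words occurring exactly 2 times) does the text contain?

Frequencies: face:2, coat:2, wait:2, come:1, house:1, love:1, dark:1, warm:1, since:1, wind:1, word:1, train:1, write:1, them:1
Words with frequency 2: coat, face, wait

3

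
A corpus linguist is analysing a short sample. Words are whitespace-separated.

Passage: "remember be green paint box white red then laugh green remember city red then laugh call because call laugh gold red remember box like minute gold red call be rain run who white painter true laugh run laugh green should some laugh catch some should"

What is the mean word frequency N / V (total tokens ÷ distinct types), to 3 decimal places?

1.957

N = 45 tokens, V = 23 types.
Mean frequency = N / V = 45 / 23 = 1.957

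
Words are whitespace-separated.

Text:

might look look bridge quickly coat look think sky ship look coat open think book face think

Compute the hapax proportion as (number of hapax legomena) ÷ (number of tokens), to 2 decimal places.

0.47

Frequencies: look:4, think:3, coat:2, might:1, bridge:1, quickly:1, sky:1, ship:1, open:1, book:1, face:1
Hapax count = 8; token count = 17.
Ratio = 8 / 17 = 0.47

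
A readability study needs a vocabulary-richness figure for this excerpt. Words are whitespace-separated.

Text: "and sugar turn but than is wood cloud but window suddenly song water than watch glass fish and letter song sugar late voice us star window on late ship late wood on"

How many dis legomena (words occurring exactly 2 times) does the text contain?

Frequencies: late:3, and:2, sugar:2, but:2, than:2, wood:2, window:2, song:2, on:2, turn:1, is:1, cloud:1, suddenly:1, water:1, watch:1, glass:1, fish:1, letter:1, voice:1, us:1, … (2 more, each freq 1)
Words with frequency 2: and, but, on, song, sugar, than, window, wood

8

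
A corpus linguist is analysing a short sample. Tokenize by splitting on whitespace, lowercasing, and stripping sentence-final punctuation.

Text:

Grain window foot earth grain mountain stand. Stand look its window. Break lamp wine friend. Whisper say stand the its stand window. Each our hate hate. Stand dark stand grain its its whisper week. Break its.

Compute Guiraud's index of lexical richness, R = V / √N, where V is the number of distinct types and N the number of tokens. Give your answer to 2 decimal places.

N = 36, V = 20.
√N = 6.000000
R = 20 / 6.000000 = 3.33

3.33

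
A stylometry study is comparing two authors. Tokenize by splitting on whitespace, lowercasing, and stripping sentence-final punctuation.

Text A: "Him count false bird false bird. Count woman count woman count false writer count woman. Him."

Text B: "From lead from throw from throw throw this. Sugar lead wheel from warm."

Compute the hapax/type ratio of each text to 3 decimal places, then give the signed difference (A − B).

A: hapax=1, V=6, ratio=0.167
B: hapax=4, V=7, ratio=0.571
Difference = 0.167 − 0.571 = -0.404

-0.404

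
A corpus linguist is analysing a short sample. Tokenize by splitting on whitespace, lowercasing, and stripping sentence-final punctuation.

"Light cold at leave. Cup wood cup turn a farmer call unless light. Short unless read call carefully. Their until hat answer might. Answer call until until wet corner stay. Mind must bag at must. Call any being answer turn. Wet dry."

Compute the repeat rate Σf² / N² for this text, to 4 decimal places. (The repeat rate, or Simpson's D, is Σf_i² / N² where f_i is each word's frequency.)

0.0454

Frequencies: call:4, until:3, answer:3, light:2, at:2, cup:2, turn:2, unless:2, wet:2, must:2, cold:1, leave:1, wood:1, a:1, farmer:1, short:1, read:1, carefully:1, their:1, hat:1, … (8 more, each freq 1)
Σf² = 80; N² = 1764
Repeat rate = 80 / 1764 = 0.0454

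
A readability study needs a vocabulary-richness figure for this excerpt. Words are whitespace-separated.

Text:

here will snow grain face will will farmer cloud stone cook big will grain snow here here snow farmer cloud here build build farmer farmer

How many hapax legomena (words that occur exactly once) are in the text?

4

Frequencies: here:4, will:4, farmer:4, snow:3, grain:2, cloud:2, build:2, face:1, stone:1, cook:1, big:1
Hapax (freq=1): big, cook, face, stone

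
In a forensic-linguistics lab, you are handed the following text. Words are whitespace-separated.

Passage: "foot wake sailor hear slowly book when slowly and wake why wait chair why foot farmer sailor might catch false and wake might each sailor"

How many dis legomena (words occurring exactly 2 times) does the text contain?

5

Frequencies: wake:3, sailor:3, foot:2, slowly:2, and:2, why:2, might:2, hear:1, book:1, when:1, wait:1, chair:1, farmer:1, catch:1, false:1, each:1
Words with frequency 2: and, foot, might, slowly, why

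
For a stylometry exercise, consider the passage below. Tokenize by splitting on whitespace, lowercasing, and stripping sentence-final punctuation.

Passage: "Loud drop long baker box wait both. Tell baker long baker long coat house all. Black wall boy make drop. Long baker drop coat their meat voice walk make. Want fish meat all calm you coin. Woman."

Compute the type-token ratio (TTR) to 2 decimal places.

0.68

N = 37 tokens, V = 25 types.
TTR = V / N = 25 / 37 = 0.68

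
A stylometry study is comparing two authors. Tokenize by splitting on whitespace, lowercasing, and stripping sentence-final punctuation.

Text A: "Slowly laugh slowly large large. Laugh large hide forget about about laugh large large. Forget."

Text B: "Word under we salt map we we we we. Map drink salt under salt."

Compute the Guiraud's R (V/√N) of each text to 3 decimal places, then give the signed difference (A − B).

-0.055

A: V=6, N=15, R=1.549
B: V=6, N=14, R=1.604
Difference = 1.549 − 1.604 = -0.055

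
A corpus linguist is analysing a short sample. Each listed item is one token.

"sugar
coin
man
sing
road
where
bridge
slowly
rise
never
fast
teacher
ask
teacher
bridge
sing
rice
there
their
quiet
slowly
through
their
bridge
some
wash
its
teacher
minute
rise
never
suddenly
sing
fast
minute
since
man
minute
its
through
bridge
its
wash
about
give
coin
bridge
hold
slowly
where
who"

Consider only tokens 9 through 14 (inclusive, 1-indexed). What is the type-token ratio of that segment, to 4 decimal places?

Segment tokens 9–14: rise, never, fast, teacher, ask, teacher
Segment N = 6, segment V = 5.
TTR = 5 / 6 = 0.8333

0.8333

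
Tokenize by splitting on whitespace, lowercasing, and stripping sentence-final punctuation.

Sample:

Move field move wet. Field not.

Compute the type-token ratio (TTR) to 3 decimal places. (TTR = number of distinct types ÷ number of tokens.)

N = 6 tokens, V = 4 types.
TTR = V / N = 4 / 6 = 0.667

0.667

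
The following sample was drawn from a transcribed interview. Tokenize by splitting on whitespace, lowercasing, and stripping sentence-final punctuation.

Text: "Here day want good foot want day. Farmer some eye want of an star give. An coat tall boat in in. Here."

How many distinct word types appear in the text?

Distinct types: {an, boat, coat, day, eye, farmer, foot, give, good, here, in, of, some, star, tall, want}
V = 16

16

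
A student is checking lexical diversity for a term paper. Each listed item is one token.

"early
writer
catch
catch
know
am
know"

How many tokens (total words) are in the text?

7

Tokens: early, writer, catch, catch, know, am, know
N = 7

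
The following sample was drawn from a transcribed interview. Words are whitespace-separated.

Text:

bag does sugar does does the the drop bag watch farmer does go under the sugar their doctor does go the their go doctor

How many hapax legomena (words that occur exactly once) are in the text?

4

Frequencies: does:5, the:4, go:3, bag:2, sugar:2, their:2, doctor:2, drop:1, watch:1, farmer:1, under:1
Hapax (freq=1): drop, farmer, under, watch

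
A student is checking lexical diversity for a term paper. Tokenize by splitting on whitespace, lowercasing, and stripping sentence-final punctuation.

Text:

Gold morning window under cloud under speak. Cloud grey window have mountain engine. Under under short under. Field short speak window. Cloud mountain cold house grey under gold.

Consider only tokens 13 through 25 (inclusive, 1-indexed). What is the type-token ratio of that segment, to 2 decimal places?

Segment tokens 13–25: engine, under, under, short, under, field, short, speak, window, cloud, mountain, cold, house
Segment N = 13, segment V = 10.
TTR = 10 / 13 = 0.77

0.77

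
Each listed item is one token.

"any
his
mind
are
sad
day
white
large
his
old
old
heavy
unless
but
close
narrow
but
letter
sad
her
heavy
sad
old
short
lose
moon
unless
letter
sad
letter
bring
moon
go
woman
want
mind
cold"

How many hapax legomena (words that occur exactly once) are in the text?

15

Frequencies: sad:4, old:3, letter:3, his:2, mind:2, heavy:2, unless:2, but:2, moon:2, any:1, are:1, day:1, white:1, large:1, close:1, narrow:1, her:1, short:1, lose:1, bring:1, … (4 more, each freq 1)
Hapax (freq=1): any, are, bring, close, cold, day, go, her, large, lose, narrow, short, want, white, woman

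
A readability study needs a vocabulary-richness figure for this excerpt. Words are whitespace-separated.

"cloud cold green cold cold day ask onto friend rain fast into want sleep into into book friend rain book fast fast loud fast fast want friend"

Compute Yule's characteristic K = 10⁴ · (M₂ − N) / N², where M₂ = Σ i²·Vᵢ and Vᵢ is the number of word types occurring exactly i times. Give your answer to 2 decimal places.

603.57

Frequencies: fast:5, cold:3, friend:3, into:3, rain:2, want:2, book:2, cloud:1, green:1, day:1, ask:1, onto:1, sleep:1, loud:1
N = 27. Frequency spectrum: V_1=7, V_2=3, V_3=3, V_5=1
M₂ = 1²·7 + 2²·3 + 3²·3 + 5²·1 = 71
K = 10000 × (71 − 27) / 27² = 603.57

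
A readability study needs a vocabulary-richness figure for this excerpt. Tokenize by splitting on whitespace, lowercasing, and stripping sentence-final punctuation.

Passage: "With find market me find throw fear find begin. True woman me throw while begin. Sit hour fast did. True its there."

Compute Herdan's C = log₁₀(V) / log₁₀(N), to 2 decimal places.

0.90

N = 22, V = 16.
log₁₀(V) = 1.204120, log₁₀(N) = 1.342423
C = 1.204120 / 1.342423 = 0.90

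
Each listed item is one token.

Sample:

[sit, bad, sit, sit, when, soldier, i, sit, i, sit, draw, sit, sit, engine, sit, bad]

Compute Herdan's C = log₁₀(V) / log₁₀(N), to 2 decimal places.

0.70

N = 16, V = 7.
log₁₀(V) = 0.845098, log₁₀(N) = 1.204120
C = 0.845098 / 1.204120 = 0.70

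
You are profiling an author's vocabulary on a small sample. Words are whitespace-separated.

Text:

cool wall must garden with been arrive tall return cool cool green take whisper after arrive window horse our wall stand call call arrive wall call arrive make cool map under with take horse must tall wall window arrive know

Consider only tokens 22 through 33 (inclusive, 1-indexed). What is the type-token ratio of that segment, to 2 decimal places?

0.75

Segment tokens 22–33: call, call, arrive, wall, call, arrive, make, cool, map, under, with, take
Segment N = 12, segment V = 9.
TTR = 9 / 12 = 0.75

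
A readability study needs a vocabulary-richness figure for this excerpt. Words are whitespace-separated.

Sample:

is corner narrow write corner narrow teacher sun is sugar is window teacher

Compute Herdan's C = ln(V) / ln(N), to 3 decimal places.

0.811

N = 13, V = 8.
ln(V) = 2.079442, ln(N) = 2.564949
C = 2.079442 / 2.564949 = 0.811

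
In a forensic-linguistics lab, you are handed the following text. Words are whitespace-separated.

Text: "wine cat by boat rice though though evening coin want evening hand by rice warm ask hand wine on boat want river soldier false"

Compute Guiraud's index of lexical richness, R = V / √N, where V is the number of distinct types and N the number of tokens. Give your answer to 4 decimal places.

N = 24, V = 16.
√N = 4.898979
R = 16 / 4.898979 = 3.2660

3.2660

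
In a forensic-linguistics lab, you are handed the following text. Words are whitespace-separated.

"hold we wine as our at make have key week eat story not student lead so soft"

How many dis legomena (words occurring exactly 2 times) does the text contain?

0

Frequencies: hold:1, we:1, wine:1, as:1, our:1, at:1, make:1, have:1, key:1, week:1, eat:1, story:1, not:1, student:1, lead:1, so:1, soft:1
Words with frequency 2: (none)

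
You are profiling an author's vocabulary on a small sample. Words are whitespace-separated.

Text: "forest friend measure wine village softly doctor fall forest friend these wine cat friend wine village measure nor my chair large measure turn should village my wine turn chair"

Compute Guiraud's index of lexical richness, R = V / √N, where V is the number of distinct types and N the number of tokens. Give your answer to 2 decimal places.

N = 29, V = 16.
√N = 5.385165
R = 16 / 5.385165 = 2.97

2.97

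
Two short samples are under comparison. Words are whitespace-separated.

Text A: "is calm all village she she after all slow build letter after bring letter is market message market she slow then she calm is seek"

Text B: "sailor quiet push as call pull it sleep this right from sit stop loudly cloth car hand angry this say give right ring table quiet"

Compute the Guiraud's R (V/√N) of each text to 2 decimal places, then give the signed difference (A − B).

A: V=14, N=25, R=2.80
B: V=22, N=25, R=4.40
Difference = 2.80 − 4.40 = -1.60

-1.60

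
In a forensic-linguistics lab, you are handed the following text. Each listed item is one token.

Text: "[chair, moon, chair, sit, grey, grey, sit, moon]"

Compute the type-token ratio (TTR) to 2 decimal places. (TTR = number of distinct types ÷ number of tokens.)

0.50

N = 8 tokens, V = 4 types.
TTR = V / N = 4 / 8 = 0.50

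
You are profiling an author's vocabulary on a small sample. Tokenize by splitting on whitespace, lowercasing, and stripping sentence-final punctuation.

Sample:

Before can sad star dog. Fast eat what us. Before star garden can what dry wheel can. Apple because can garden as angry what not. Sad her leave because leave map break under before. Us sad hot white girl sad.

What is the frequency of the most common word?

Frequencies: can:4, sad:4, before:3, what:3, star:2, us:2, garden:2, because:2, leave:2, dog:1, fast:1, eat:1, dry:1, wheel:1, apple:1, as:1, angry:1, not:1, her:1, map:1, … (5 more, each freq 1)
Most common: 'can' with frequency 4.

4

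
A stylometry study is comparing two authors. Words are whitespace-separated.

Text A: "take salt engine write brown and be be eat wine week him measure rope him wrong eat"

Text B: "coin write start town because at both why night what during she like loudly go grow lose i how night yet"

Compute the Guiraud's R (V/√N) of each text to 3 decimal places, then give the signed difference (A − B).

A: V=14, N=17, R=3.395
B: V=20, N=21, R=4.364
Difference = 3.395 − 4.364 = -0.969

-0.969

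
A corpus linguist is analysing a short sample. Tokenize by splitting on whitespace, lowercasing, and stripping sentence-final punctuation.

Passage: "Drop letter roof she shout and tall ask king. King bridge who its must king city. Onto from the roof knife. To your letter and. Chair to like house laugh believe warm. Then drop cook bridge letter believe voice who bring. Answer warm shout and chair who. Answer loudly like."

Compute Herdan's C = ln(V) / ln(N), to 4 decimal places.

N = 50, V = 32.
ln(V) = 3.465736, ln(N) = 3.912023
C = 3.465736 / 3.912023 = 0.8859

0.8859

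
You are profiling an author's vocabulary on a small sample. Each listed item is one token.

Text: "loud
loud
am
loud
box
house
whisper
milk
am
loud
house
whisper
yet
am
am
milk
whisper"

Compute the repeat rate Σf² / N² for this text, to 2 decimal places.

Frequencies: loud:4, am:4, whisper:3, house:2, milk:2, box:1, yet:1
Σf² = 51; N² = 289
Repeat rate = 51 / 289 = 0.18

0.18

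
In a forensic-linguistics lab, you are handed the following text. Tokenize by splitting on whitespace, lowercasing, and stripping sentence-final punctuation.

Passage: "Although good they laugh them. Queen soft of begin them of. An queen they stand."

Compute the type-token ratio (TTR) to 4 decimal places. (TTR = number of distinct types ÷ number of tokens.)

N = 15 tokens, V = 11 types.
TTR = V / N = 11 / 15 = 0.7333

0.7333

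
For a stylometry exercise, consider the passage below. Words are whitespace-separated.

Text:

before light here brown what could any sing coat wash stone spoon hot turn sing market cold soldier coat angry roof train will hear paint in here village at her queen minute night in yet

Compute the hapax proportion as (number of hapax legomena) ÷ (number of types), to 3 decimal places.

0.871

Frequencies: here:2, sing:2, coat:2, in:2, before:1, light:1, brown:1, what:1, could:1, any:1, wash:1, stone:1, spoon:1, hot:1, turn:1, market:1, cold:1, soldier:1, angry:1, roof:1, … (11 more, each freq 1)
Hapax count = 27; type count = 31.
Ratio = 27 / 31 = 0.871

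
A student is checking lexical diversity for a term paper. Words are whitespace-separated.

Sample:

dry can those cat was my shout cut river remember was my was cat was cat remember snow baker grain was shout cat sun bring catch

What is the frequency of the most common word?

5

Frequencies: was:5, cat:4, my:2, shout:2, remember:2, dry:1, can:1, those:1, cut:1, river:1, snow:1, baker:1, grain:1, sun:1, bring:1, catch:1
Most common: 'was' with frequency 5.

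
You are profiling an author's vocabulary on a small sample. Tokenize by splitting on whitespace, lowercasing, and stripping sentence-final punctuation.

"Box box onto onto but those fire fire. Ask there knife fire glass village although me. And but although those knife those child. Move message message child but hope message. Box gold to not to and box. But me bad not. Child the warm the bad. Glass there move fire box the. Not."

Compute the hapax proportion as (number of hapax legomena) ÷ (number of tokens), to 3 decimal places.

Frequencies: box:5, but:4, fire:4, those:3, child:3, message:3, not:3, the:3, onto:2, there:2, knife:2, glass:2, although:2, me:2, and:2, move:2, to:2, bad:2, ask:1, village:1, … (3 more, each freq 1)
Hapax count = 5; token count = 53.
Ratio = 5 / 53 = 0.094

0.094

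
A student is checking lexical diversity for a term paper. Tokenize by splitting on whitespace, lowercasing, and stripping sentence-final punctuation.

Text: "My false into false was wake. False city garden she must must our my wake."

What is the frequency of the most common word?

3

Frequencies: false:3, my:2, wake:2, must:2, into:1, was:1, city:1, garden:1, she:1, our:1
Most common: 'false' with frequency 3.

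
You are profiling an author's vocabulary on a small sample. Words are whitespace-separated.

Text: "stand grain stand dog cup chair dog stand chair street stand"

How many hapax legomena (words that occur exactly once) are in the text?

3

Frequencies: stand:4, dog:2, chair:2, grain:1, cup:1, street:1
Hapax (freq=1): cup, grain, street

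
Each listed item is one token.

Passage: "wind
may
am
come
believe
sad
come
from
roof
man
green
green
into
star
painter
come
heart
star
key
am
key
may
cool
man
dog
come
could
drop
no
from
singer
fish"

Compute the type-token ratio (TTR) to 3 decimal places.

N = 32 tokens, V = 22 types.
TTR = V / N = 22 / 32 = 0.688

0.688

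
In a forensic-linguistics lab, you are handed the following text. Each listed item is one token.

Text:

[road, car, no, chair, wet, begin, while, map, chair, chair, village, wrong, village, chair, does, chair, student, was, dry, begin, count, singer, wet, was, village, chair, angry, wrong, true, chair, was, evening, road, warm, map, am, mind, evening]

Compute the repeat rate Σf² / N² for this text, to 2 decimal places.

Frequencies: chair:7, village:3, was:3, road:2, wet:2, begin:2, map:2, wrong:2, evening:2, car:1, no:1, while:1, does:1, student:1, dry:1, count:1, singer:1, angry:1, true:1, warm:1, … (2 more, each freq 1)
Σf² = 104; N² = 1444
Repeat rate = 104 / 1444 = 0.07

0.07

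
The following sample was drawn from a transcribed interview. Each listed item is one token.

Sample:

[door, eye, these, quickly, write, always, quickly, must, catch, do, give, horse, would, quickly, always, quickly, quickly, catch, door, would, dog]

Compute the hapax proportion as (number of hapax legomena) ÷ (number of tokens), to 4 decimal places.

Frequencies: quickly:5, door:2, always:2, catch:2, would:2, eye:1, these:1, write:1, must:1, do:1, give:1, horse:1, dog:1
Hapax count = 8; token count = 21.
Ratio = 8 / 21 = 0.3810

0.3810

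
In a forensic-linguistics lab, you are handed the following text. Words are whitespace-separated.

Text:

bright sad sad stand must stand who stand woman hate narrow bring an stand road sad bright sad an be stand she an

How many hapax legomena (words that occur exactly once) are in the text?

Frequencies: stand:5, sad:4, an:3, bright:2, must:1, who:1, woman:1, hate:1, narrow:1, bring:1, road:1, be:1, she:1
Hapax (freq=1): be, bring, hate, must, narrow, road, she, who, woman

9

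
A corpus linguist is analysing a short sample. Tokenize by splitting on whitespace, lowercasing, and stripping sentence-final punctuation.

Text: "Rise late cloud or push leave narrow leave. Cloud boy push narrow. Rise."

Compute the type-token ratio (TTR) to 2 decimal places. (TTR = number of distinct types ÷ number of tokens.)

0.62

N = 13 tokens, V = 8 types.
TTR = V / N = 8 / 13 = 0.62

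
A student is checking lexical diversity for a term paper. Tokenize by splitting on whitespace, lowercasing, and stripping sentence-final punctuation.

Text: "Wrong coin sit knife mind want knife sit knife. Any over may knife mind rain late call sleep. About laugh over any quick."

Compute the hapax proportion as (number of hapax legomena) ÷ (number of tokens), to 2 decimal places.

Frequencies: knife:4, sit:2, mind:2, any:2, over:2, wrong:1, coin:1, want:1, may:1, rain:1, late:1, call:1, sleep:1, about:1, laugh:1, quick:1
Hapax count = 11; token count = 23.
Ratio = 11 / 23 = 0.48

0.48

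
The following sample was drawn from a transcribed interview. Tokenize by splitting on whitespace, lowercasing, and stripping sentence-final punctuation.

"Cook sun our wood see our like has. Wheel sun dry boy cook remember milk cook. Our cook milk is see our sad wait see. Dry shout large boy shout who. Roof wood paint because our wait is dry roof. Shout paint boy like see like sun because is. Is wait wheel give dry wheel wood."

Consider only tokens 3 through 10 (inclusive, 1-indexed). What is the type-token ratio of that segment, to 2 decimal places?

0.88

Segment tokens 3–10: our, wood, see, our, like, has, wheel, sun
Segment N = 8, segment V = 7.
TTR = 7 / 8 = 0.88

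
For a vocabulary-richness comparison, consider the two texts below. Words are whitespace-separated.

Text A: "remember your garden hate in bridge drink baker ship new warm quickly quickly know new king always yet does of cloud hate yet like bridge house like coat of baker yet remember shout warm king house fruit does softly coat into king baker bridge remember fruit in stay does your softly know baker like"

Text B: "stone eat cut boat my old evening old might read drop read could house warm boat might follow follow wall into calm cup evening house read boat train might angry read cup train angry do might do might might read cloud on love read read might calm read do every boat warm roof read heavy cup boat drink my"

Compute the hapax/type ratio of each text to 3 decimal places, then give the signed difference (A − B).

-0.204

A: hapax=8, V=27, ratio=0.296
B: hapax=14, V=28, ratio=0.500
Difference = 0.296 − 0.500 = -0.204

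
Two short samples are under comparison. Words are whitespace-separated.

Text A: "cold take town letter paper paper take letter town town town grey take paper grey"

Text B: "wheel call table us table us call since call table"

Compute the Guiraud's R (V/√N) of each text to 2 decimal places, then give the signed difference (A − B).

A: V=6, N=15, R=1.55
B: V=5, N=10, R=1.58
Difference = 1.55 − 1.58 = -0.03

-0.03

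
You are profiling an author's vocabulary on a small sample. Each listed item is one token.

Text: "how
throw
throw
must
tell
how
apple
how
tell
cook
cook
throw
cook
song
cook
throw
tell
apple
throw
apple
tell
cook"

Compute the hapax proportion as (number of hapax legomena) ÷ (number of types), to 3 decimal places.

0.286

Frequencies: throw:5, cook:5, tell:4, how:3, apple:3, must:1, song:1
Hapax count = 2; type count = 7.
Ratio = 2 / 7 = 0.286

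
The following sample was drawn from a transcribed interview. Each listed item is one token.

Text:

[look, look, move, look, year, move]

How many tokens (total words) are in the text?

6

Tokens: look, look, move, look, year, move
N = 6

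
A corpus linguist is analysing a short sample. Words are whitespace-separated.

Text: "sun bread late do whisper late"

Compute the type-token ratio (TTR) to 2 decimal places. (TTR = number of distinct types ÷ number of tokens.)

0.83

N = 6 tokens, V = 5 types.
TTR = V / N = 5 / 6 = 0.83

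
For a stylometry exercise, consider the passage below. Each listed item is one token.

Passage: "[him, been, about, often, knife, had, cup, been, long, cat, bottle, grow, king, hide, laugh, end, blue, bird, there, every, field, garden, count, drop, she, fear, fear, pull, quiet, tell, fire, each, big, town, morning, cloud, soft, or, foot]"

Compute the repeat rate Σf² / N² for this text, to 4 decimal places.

Frequencies: been:2, fear:2, him:1, about:1, often:1, knife:1, had:1, cup:1, long:1, cat:1, bottle:1, grow:1, king:1, hide:1, laugh:1, end:1, blue:1, bird:1, there:1, every:1, … (17 more, each freq 1)
Σf² = 43; N² = 1521
Repeat rate = 43 / 1521 = 0.0283

0.0283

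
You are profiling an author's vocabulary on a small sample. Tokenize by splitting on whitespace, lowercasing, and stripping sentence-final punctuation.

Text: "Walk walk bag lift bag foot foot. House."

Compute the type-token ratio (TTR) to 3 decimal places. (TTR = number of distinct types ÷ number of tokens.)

N = 8 tokens, V = 5 types.
TTR = V / N = 5 / 8 = 0.625

0.625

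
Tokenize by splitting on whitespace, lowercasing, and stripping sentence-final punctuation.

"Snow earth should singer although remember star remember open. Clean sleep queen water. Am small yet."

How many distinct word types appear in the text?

15

Distinct types: {although, am, clean, earth, open, queen, remember, should, singer, sleep, small, snow, star, water, yet}
V = 15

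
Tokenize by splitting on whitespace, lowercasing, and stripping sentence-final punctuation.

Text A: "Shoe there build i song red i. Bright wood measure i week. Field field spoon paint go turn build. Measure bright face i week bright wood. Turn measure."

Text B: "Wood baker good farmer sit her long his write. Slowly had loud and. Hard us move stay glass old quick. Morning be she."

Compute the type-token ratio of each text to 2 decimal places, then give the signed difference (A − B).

-0.43

TTR(A) = 16/28 = 0.57
TTR(B) = 23/23 = 1.00
Difference = 0.57 − 1.00 = -0.43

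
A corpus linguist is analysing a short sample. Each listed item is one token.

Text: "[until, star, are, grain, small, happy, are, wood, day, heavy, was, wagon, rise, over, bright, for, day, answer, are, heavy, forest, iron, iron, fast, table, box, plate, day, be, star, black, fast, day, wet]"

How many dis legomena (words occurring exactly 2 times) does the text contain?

Frequencies: day:4, are:3, star:2, heavy:2, iron:2, fast:2, until:1, grain:1, small:1, happy:1, wood:1, was:1, wagon:1, rise:1, over:1, bright:1, for:1, answer:1, forest:1, table:1, … (5 more, each freq 1)
Words with frequency 2: fast, heavy, iron, star

4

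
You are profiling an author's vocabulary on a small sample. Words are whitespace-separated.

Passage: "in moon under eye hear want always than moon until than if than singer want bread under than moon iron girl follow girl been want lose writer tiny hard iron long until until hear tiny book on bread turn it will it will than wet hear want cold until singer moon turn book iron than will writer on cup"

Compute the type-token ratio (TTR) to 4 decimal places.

N = 59 tokens, V = 29 types.
TTR = V / N = 29 / 59 = 0.4915

0.4915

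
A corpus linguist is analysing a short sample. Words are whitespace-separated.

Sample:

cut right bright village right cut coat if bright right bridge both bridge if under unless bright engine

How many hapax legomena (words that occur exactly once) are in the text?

6

Frequencies: right:3, bright:3, cut:2, if:2, bridge:2, village:1, coat:1, both:1, under:1, unless:1, engine:1
Hapax (freq=1): both, coat, engine, under, unless, village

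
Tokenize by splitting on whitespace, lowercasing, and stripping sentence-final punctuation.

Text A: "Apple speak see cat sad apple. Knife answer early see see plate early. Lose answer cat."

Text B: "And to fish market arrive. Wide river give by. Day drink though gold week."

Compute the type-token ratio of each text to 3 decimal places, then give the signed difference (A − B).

-0.375

TTR(A) = 10/16 = 0.625
TTR(B) = 14/14 = 1.000
Difference = 0.625 − 1.000 = -0.375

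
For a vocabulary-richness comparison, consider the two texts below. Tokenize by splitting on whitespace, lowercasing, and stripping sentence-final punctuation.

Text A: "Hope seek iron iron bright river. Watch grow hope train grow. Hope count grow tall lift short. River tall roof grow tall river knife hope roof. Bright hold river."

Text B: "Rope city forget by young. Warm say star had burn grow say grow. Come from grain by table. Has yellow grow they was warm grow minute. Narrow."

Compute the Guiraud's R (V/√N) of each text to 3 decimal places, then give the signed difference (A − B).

-1.256

A: V=15, N=29, R=2.785
B: V=21, N=27, R=4.041
Difference = 2.785 − 4.041 = -1.256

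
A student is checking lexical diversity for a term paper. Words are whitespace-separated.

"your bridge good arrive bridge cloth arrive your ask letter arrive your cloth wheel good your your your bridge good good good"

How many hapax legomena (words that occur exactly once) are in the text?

Frequencies: your:6, good:5, bridge:3, arrive:3, cloth:2, ask:1, letter:1, wheel:1
Hapax (freq=1): ask, letter, wheel

3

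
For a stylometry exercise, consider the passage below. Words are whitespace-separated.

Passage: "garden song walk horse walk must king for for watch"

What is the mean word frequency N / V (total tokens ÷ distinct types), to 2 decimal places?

N = 10 tokens, V = 8 types.
Mean frequency = N / V = 10 / 8 = 1.25

1.25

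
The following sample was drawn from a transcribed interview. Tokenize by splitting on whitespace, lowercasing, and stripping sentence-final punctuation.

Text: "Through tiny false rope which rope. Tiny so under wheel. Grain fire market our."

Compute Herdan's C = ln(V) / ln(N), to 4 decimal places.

N = 14, V = 12.
ln(V) = 2.484907, ln(N) = 2.639057
C = 2.484907 / 2.639057 = 0.9416

0.9416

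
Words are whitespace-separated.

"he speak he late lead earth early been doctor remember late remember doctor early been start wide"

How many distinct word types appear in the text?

Distinct types: {been, doctor, early, earth, he, late, lead, remember, speak, start, wide}
V = 11

11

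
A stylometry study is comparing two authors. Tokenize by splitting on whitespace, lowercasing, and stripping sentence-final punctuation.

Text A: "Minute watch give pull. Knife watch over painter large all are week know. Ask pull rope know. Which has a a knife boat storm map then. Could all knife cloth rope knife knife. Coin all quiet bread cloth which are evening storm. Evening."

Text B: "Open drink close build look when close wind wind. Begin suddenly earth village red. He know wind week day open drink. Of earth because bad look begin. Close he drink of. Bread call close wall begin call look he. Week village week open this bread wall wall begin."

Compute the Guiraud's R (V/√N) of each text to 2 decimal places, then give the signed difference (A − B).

A: V=27, N=43, R=4.12
B: V=23, N=48, R=3.32
Difference = 4.12 − 3.32 = 0.80

0.80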